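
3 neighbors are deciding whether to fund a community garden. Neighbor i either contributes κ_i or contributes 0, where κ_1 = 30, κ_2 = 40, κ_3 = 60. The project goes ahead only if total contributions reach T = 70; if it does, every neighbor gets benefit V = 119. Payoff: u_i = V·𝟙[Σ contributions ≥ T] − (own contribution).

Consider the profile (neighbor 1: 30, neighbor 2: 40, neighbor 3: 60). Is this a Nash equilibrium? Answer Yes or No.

No

Total = 130 ≥ 70: provided.
Neighbor 1 (pledges 30, payoff 89): dropping to 0 → total 100, payoff 119. Profitable deviation.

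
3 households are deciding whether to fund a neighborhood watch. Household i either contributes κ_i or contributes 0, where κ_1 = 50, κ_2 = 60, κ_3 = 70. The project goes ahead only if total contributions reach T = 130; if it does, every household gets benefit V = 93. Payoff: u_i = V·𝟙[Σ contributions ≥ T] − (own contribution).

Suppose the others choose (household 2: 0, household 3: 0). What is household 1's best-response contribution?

Others' total = 0. Even contributing 50 gives 50 < 130: no benefit either way.
Best response: 0.

0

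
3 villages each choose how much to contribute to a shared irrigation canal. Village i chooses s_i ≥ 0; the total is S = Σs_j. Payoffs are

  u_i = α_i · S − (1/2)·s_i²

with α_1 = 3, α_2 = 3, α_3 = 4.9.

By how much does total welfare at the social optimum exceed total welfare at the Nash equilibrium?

80.41

Village i's FOC: ∂u_i/∂s_i = α_i − s_i = 0, so s_i* = α_i.
NE contributions = (3, 3, 4.9); S = 10.9.
W^NE = (Σα)·S − ½Σα_i² = 10.9² − ½·42.01 = 97.805.
Planner sets s_i = Σα_j = 10.9 for every i, so S^SO = 3·10.9 = 32.7.
W^SO = (Σα)·S^SO − ½·3·(Σα)² = (3/2)·10.9² = 178.215.
Deadweight loss = W^SO − W^NE = 80.41.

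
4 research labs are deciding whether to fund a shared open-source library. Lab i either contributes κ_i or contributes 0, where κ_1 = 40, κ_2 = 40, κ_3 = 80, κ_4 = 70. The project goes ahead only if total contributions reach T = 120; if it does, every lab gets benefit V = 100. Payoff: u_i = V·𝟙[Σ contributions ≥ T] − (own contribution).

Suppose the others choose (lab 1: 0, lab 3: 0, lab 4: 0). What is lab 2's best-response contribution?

0

Others' total = 0. Even contributing 40 gives 40 < 120: no benefit either way.
Best response: 0.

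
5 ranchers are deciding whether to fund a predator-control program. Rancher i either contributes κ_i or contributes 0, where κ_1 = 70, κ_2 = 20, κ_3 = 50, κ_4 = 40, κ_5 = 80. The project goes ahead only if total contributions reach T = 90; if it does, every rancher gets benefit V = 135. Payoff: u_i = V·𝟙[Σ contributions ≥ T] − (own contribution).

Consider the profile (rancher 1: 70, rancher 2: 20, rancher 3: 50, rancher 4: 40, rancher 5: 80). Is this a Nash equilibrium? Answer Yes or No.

No

Total = 260 ≥ 90: provided.
Rancher 1 (pledges 70, payoff 65): dropping to 0 → total 190, payoff 135. Profitable deviation.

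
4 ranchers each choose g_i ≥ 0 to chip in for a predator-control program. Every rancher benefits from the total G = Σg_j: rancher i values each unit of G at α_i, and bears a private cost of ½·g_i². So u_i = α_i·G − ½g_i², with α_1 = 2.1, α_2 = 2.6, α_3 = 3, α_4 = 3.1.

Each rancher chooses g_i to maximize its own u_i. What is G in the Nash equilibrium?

Rancher i's FOC: ∂u_i/∂g_i = α_i − g_i = 0, so g_i* = α_i.
NE contributions = (2.1, 2.6, 3, 3.1); G = 10.8.

10.8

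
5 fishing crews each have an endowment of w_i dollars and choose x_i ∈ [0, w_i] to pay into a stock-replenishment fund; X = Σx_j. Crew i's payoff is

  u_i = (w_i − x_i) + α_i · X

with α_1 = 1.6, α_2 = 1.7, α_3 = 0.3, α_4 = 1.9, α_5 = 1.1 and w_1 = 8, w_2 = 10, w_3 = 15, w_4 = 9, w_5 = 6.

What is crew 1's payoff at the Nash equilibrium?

∂u_i/∂x_i = α_i − 1, so crew i contributes w_i if α_i > 1, else 0.
α_i > 1 for i ∈ {1, 2, 4, 5}; NE contributions (8, 10, 0, 9, 6), X = 33.
u_1 = (8 − 8) + 1.6·33 = 52.8.

52.8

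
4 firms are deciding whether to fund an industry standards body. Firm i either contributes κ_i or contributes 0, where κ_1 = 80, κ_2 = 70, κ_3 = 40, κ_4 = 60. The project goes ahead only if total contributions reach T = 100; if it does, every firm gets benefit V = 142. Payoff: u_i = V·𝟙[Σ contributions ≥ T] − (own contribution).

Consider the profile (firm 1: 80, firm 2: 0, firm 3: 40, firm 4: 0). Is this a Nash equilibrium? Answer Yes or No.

Total = 120 ≥ 100: provided.
Firm 1 (pledges 80, payoff 62): dropping to 0 → total 40, payoff 0. No gain.
Firm 2 (pledges 0, payoff 142): pledging 70 → total 190, payoff 72. No gain.
Firm 3 (pledges 40, payoff 102): dropping to 0 → total 80, payoff 0. No gain.
Firm 4 (pledges 0, payoff 142): pledging 60 → total 180, payoff 82. No gain.

Yes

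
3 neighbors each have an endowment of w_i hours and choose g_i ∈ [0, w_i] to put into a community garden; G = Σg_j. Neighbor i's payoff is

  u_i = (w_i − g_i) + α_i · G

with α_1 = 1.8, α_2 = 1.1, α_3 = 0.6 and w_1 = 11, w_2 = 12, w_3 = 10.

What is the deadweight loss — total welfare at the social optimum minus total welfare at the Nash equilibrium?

∂u_i/∂g_i = α_i − 1, so neighbor i contributes w_i if α_i > 1, else 0.
α_i > 1 for i ∈ {1, 2}; NE contributions (11, 12, 0), G = 23.
W^NE = Σw_i − G^NE + (Σα_i)·G^NE = 33 + 2.5·23 = 90.5.
Planner: ∂(Σu_j)/∂g_i = Σα_j − 1 = 2.5 > 0, so everyone contributes w_i; G^SO = 33, W^SO = 33 + 2.5·33 = 115.5.
Deadweight loss = 25.

25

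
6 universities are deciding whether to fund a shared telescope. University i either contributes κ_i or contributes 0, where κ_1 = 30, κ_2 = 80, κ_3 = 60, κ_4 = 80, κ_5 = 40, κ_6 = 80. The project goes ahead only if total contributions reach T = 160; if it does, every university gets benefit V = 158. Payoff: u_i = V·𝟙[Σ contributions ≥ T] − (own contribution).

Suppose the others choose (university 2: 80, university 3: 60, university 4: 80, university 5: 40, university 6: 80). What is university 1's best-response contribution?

Others' total = 340 ≥ 160; contributing adds cost 30 for no extra benefit.
Best response: 0.

0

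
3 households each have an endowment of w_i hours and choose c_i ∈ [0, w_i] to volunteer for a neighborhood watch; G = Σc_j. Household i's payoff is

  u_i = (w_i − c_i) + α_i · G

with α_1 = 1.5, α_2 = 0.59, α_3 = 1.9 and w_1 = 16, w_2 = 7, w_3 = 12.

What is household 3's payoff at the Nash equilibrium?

∂u_i/∂c_i = α_i − 1, so household i contributes w_i if α_i > 1, else 0.
α_i > 1 for i ∈ {1, 3}; NE contributions (16, 0, 12), G = 28.
u_3 = (12 − 12) + 1.9·28 = 53.2.

53.2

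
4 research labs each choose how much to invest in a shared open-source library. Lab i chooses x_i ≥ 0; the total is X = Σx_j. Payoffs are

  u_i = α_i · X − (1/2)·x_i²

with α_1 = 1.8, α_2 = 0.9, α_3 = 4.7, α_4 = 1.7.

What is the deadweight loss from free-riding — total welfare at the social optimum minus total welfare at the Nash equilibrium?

97.325

Lab i's FOC: ∂u_i/∂x_i = α_i − x_i = 0, so x_i* = α_i.
NE contributions = (1.8, 0.9, 4.7, 1.7); X = 9.1.
W^NE = (Σα)·X − ½Σα_i² = 9.1² − ½·29.03 = 68.295.
Planner sets x_i = Σα_j = 9.1 for every i, so X^SO = 4·9.1 = 36.4.
W^SO = (Σα)·X^SO − ½·4·(Σα)² = (4/2)·9.1² = 165.62.
Deadweight loss = W^SO − W^NE = 97.325.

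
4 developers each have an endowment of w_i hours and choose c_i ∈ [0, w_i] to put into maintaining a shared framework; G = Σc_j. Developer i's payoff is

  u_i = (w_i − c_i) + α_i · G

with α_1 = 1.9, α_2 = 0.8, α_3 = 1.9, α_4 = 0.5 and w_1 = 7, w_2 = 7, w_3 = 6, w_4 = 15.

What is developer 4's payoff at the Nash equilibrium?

21.5

∂u_i/∂c_i = α_i − 1, so developer i contributes w_i if α_i > 1, else 0.
α_i > 1 for i ∈ {1, 3}; NE contributions (7, 0, 6, 0), G = 13.
u_4 = (15 − 0) + 0.5·13 = 21.5.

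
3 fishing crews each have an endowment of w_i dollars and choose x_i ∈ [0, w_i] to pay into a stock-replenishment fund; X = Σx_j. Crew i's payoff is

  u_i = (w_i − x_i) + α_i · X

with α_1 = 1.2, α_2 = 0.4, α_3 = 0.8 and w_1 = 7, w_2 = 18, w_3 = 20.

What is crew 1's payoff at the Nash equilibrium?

∂u_i/∂x_i = α_i − 1, so crew i contributes w_i if α_i > 1, else 0.
α_i > 1 for i ∈ {1}; NE contributions (7, 0, 0), X = 7.
u_1 = (7 − 7) + 1.2·7 = 8.4.

8.4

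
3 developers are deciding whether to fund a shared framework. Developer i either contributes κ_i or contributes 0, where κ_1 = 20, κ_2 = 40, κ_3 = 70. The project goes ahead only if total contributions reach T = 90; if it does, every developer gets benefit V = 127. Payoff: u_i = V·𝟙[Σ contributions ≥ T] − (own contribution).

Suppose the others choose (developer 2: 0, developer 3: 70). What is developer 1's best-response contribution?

20

Others' total = 70. Contributing 20 brings total to 90 ≥ 90: gain V − κ_1 = 107.
Best response: 20.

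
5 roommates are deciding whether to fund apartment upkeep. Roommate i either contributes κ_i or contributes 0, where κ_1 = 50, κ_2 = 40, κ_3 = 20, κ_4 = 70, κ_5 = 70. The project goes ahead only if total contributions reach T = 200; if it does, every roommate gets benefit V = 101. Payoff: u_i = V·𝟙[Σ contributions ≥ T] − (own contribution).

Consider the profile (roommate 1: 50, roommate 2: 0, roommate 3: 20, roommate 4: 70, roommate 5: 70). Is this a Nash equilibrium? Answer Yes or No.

Yes

Total = 210 ≥ 200: provided.
Roommate 1 (pledges 50, payoff 51): dropping to 0 → total 160, payoff 0. No gain.
Roommate 2 (pledges 0, payoff 101): pledging 40 → total 250, payoff 61. No gain.
Roommate 3 (pledges 20, payoff 81): dropping to 0 → total 190, payoff 0. No gain.
Roommate 4 (pledges 70, payoff 31): dropping to 0 → total 140, payoff 0. No gain.
Roommate 5 (pledges 70, payoff 31): dropping to 0 → total 140, payoff 0. No gain.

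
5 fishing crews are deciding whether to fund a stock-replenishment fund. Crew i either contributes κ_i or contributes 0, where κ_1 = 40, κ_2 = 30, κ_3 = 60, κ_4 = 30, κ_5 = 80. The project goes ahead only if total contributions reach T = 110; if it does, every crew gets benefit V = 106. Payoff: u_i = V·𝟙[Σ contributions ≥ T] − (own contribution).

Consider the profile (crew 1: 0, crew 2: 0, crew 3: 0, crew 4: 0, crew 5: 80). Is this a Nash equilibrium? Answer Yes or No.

No

Total = 80 < 110: not provided.
Crew 1 (pledges 0, payoff 0): pledging 40 → total 120, payoff 66. Profitable deviation.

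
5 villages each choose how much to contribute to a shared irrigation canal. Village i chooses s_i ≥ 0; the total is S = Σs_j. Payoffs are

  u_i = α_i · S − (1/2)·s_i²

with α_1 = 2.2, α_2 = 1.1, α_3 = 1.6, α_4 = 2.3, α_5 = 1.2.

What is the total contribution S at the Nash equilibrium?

8.4

Village i's FOC: ∂u_i/∂s_i = α_i − s_i = 0, so s_i* = α_i.
NE contributions = (2.2, 1.1, 1.6, 2.3, 1.2); S = 8.4.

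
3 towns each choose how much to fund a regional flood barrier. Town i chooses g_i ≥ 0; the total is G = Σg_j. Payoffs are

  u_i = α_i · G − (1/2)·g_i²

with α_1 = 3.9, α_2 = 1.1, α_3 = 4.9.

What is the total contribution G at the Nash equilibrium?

9.9

Town i's FOC: ∂u_i/∂g_i = α_i − g_i = 0, so g_i* = α_i.
NE contributions = (3.9, 1.1, 4.9); G = 9.9.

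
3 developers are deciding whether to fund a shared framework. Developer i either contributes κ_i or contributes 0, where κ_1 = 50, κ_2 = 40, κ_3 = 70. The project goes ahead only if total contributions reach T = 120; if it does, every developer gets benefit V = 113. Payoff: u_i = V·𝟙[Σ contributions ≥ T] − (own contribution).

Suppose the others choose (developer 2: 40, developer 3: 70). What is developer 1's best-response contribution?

Others' total = 110. Contributing 50 brings total to 160 ≥ 120: gain V − κ_1 = 63.
Best response: 50.

50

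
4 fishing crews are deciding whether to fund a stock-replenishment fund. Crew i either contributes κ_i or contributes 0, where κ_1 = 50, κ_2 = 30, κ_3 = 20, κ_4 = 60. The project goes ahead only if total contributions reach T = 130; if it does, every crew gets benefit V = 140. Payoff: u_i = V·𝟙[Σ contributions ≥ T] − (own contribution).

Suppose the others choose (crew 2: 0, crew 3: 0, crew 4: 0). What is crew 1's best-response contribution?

0

Others' total = 0. Even contributing 50 gives 50 < 130: no benefit either way.
Best response: 0.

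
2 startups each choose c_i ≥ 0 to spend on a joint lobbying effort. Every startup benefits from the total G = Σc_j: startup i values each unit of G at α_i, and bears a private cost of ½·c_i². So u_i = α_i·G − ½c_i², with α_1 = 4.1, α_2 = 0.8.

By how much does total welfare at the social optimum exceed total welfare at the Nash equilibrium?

Startup i's FOC: ∂u_i/∂c_i = α_i − c_i = 0, so c_i* = α_i.
NE contributions = (4.1, 0.8); G = 4.9.
W^NE = (Σα)·G − ½Σα_i² = 4.9² − ½·17.45 = 15.285.
Planner sets c_i = Σα_j = 4.9 for every i, so G^SO = 2·4.9 = 9.8.
W^SO = (Σα)·G^SO − ½·2·(Σα)² = (2/2)·4.9² = 24.01.
Deadweight loss = W^SO − W^NE = 8.725.

8.725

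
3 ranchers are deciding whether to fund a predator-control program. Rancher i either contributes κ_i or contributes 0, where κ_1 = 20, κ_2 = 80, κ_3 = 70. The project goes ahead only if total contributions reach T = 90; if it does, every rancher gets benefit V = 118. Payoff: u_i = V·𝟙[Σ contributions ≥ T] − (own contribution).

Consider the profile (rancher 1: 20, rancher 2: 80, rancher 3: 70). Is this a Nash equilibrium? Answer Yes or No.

No

Total = 170 ≥ 90: provided.
Rancher 1 (pledges 20, payoff 98): dropping to 0 → total 150, payoff 118. Profitable deviation.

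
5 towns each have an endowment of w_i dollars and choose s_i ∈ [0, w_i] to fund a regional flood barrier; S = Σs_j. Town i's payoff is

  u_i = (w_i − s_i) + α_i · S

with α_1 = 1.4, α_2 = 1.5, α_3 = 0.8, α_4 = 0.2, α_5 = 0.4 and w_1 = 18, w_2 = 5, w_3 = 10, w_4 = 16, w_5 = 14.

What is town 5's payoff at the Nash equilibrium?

∂u_i/∂s_i = α_i − 1, so town i contributes w_i if α_i > 1, else 0.
α_i > 1 for i ∈ {1, 2}; NE contributions (18, 5, 0, 0, 0), S = 23.
u_5 = (14 − 0) + 0.4·23 = 23.2.

23.2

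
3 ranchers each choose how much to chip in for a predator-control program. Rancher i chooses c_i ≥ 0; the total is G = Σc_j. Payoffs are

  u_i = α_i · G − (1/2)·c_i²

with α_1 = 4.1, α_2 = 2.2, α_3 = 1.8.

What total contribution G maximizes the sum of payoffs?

Planner FOC: ∂(Σu_j)/∂c_i = (Σα_j) − c_i = 0, so c_i^SO = Σα_j = 8.1 for every i; G^SO = 24.3.

24.3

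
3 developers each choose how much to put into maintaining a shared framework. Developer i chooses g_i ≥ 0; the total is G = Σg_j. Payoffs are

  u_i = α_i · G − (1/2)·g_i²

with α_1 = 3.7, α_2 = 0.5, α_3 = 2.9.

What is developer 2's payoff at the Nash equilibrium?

3.425

Developer i's FOC: ∂u_i/∂g_i = α_i − g_i = 0, so g_i* = α_i.
NE contributions = (3.7, 0.5, 2.9); G = 7.1.
u_2 = α_2·G − ½·(g_2)² = 0.5·7.1 − ½·0.5² = 3.425.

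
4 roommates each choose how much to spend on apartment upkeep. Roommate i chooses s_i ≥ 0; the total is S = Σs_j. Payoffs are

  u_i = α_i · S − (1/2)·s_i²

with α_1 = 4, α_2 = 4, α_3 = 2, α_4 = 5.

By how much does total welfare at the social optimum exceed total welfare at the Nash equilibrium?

Roommate i's FOC: ∂u_i/∂s_i = α_i − s_i = 0, so s_i* = α_i.
NE contributions = (4, 4, 2, 5); S = 15.
W^NE = (Σα)·S − ½Σα_i² = 15² − ½·61 = 194.5.
Planner sets s_i = Σα_j = 15 for every i, so S^SO = 4·15 = 60.
W^SO = (Σα)·S^SO − ½·4·(Σα)² = (4/2)·15² = 450.
Deadweight loss = W^SO − W^NE = 255.5.

255.5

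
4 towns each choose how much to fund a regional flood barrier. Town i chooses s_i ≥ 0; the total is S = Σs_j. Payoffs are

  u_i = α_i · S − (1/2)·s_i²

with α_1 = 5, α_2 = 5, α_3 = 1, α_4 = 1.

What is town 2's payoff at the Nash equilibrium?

47.5

Town i's FOC: ∂u_i/∂s_i = α_i − s_i = 0, so s_i* = α_i.
NE contributions = (5, 5, 1, 1); S = 12.
u_2 = α_2·S − ½·(s_2)² = 5·12 − ½·5² = 47.5.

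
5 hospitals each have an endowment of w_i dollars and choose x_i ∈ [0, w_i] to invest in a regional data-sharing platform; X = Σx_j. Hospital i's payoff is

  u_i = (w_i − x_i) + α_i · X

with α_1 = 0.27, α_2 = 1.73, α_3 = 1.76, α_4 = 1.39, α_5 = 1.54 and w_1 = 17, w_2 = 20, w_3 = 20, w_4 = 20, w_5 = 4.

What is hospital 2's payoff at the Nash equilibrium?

110.72

∂u_i/∂x_i = α_i − 1, so hospital i contributes w_i if α_i > 1, else 0.
α_i > 1 for i ∈ {2, 3, 4, 5}; NE contributions (0, 20, 20, 20, 4), X = 64.
u_2 = (20 − 20) + 1.73·64 = 110.72.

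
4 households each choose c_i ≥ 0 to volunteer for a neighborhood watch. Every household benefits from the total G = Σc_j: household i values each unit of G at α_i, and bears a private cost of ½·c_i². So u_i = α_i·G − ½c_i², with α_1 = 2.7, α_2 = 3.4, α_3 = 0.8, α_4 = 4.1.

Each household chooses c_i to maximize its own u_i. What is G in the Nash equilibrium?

Household i's FOC: ∂u_i/∂c_i = α_i − c_i = 0, so c_i* = α_i.
NE contributions = (2.7, 3.4, 0.8, 4.1); G = 11.

11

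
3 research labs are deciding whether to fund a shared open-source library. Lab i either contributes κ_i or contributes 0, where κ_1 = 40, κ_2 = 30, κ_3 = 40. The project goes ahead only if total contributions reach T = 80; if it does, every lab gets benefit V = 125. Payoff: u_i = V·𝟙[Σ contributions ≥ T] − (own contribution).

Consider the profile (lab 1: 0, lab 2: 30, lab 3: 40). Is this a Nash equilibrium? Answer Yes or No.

No

Total = 70 < 80: not provided.
Lab 1 (pledges 0, payoff 0): pledging 40 → total 110, payoff 85. Profitable deviation.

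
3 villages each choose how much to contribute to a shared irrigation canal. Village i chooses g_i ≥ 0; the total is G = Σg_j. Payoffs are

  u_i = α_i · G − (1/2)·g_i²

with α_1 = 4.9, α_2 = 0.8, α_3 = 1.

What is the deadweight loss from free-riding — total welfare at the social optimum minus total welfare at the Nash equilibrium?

35.27

Village i's FOC: ∂u_i/∂g_i = α_i − g_i = 0, so g_i* = α_i.
NE contributions = (4.9, 0.8, 1); G = 6.7.
W^NE = (Σα)·G − ½Σα_i² = 6.7² − ½·25.65 = 32.065.
Planner sets g_i = Σα_j = 6.7 for every i, so G^SO = 3·6.7 = 20.1.
W^SO = (Σα)·G^SO − ½·3·(Σα)² = (3/2)·6.7² = 67.335.
Deadweight loss = W^SO − W^NE = 35.27.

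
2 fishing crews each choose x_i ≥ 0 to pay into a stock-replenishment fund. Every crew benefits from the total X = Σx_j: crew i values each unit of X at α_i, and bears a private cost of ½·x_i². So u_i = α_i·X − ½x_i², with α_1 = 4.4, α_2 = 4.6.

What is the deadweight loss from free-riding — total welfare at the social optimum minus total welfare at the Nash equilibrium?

Crew i's FOC: ∂u_i/∂x_i = α_i − x_i = 0, so x_i* = α_i.
NE contributions = (4.4, 4.6); X = 9.
W^NE = (Σα)·X − ½Σα_i² = 9² − ½·40.52 = 60.74.
Planner sets x_i = Σα_j = 9 for every i, so X^SO = 2·9 = 18.
W^SO = (Σα)·X^SO − ½·2·(Σα)² = (2/2)·9² = 81.
Deadweight loss = W^SO − W^NE = 20.26.

20.26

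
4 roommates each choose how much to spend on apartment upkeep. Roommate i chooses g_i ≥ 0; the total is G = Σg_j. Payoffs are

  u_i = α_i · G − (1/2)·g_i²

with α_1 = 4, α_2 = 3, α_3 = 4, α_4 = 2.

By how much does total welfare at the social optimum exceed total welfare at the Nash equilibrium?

191.5

Roommate i's FOC: ∂u_i/∂g_i = α_i − g_i = 0, so g_i* = α_i.
NE contributions = (4, 3, 4, 2); G = 13.
W^NE = (Σα)·G − ½Σα_i² = 13² − ½·45 = 146.5.
Planner sets g_i = Σα_j = 13 for every i, so G^SO = 4·13 = 52.
W^SO = (Σα)·G^SO − ½·4·(Σα)² = (4/2)·13² = 338.
Deadweight loss = W^SO − W^NE = 191.5.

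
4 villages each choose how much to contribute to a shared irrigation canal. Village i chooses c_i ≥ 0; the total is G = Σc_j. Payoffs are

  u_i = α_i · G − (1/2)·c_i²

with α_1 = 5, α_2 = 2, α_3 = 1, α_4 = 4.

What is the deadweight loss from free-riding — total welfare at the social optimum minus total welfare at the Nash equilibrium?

Village i's FOC: ∂u_i/∂c_i = α_i − c_i = 0, so c_i* = α_i.
NE contributions = (5, 2, 1, 4); G = 12.
W^NE = (Σα)·G − ½Σα_i² = 12² − ½·46 = 121.
Planner sets c_i = Σα_j = 12 for every i, so G^SO = 4·12 = 48.
W^SO = (Σα)·G^SO − ½·4·(Σα)² = (4/2)·12² = 288.
Deadweight loss = W^SO − W^NE = 167.

167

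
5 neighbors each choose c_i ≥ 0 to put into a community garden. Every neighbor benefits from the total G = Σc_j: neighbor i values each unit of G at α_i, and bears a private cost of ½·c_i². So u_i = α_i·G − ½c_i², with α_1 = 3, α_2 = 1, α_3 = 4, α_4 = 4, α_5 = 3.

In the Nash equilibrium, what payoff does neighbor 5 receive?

40.5

Neighbor i's FOC: ∂u_i/∂c_i = α_i − c_i = 0, so c_i* = α_i.
NE contributions = (3, 1, 4, 4, 3); G = 15.
u_5 = α_5·G − ½·(c_5)² = 3·15 − ½·3² = 40.5.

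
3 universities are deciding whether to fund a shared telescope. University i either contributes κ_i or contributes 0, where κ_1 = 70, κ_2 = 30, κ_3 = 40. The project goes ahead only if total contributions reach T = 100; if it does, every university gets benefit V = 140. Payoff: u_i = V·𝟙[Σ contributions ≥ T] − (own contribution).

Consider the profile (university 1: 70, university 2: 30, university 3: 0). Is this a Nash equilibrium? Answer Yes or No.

Total = 100 ≥ 100: provided.
University 1 (pledges 70, payoff 70): dropping to 0 → total 30, payoff 0. No gain.
University 2 (pledges 30, payoff 110): dropping to 0 → total 70, payoff 0. No gain.
University 3 (pledges 0, payoff 140): pledging 40 → total 140, payoff 100. No gain.

Yes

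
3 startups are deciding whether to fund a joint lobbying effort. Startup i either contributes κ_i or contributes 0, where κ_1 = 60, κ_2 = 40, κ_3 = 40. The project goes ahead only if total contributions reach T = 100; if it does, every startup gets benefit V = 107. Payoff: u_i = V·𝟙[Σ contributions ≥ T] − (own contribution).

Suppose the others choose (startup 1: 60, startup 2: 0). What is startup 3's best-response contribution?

40

Others' total = 60. Contributing 40 brings total to 100 ≥ 100: gain V − κ_3 = 67.
Best response: 40.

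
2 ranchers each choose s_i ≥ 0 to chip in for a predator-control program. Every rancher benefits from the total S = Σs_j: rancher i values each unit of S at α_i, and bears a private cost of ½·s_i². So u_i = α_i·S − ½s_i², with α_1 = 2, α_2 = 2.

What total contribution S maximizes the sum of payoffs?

8

Planner FOC: ∂(Σu_j)/∂s_i = (Σα_j) − s_i = 0, so s_i^SO = Σα_j = 4 for every i; S^SO = 8.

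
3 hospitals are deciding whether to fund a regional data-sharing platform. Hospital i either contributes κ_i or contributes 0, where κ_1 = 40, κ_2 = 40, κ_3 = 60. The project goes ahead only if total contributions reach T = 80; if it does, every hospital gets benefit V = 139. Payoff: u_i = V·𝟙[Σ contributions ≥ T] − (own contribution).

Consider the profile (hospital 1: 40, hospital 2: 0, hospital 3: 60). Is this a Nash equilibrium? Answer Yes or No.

Total = 100 ≥ 80: provided.
Hospital 1 (pledges 40, payoff 99): dropping to 0 → total 60, payoff 0. No gain.
Hospital 2 (pledges 0, payoff 139): pledging 40 → total 140, payoff 99. No gain.
Hospital 3 (pledges 60, payoff 79): dropping to 0 → total 40, payoff 0. No gain.

Yes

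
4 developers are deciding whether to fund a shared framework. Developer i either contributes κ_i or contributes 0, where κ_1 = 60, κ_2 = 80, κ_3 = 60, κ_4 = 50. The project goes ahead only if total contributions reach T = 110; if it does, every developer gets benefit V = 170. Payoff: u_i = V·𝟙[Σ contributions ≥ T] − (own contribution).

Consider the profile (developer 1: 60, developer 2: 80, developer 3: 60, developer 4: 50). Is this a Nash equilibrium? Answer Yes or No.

No

Total = 250 ≥ 110: provided.
Developer 1 (pledges 60, payoff 110): dropping to 0 → total 190, payoff 170. Profitable deviation.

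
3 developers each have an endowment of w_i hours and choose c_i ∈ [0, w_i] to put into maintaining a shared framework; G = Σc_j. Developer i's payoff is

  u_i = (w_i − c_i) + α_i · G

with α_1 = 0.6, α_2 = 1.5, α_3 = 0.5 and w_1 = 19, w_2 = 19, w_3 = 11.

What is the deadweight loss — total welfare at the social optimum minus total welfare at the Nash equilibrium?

48

∂u_i/∂c_i = α_i − 1, so developer i contributes w_i if α_i > 1, else 0.
α_i > 1 for i ∈ {2}; NE contributions (0, 19, 0), G = 19.
W^NE = Σw_i − G^NE + (Σα_i)·G^NE = 49 + 1.6·19 = 79.4.
Planner: ∂(Σu_j)/∂c_i = Σα_j − 1 = 1.6 > 0, so everyone contributes w_i; G^SO = 49, W^SO = 49 + 1.6·49 = 127.4.
Deadweight loss = 48.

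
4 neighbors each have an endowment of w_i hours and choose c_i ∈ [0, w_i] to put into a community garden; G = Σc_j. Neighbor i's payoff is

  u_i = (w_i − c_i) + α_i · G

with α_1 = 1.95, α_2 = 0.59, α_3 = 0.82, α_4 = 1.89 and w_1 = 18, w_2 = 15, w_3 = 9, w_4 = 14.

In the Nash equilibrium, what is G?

∂u_i/∂c_i = α_i − 1, so neighbor i contributes w_i if α_i > 1, else 0.
α_i > 1 for i ∈ {1, 4}; NE contributions (18, 0, 0, 14), G = 32.

32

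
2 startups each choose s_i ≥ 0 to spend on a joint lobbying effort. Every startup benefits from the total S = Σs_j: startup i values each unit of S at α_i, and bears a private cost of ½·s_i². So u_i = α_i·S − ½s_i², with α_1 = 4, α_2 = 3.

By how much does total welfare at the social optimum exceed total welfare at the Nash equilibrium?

12.5

Startup i's FOC: ∂u_i/∂s_i = α_i − s_i = 0, so s_i* = α_i.
NE contributions = (4, 3); S = 7.
W^NE = (Σα)·S − ½Σα_i² = 7² − ½·25 = 36.5.
Planner sets s_i = Σα_j = 7 for every i, so S^SO = 2·7 = 14.
W^SO = (Σα)·S^SO − ½·2·(Σα)² = (2/2)·7² = 49.
Deadweight loss = W^SO − W^NE = 12.5.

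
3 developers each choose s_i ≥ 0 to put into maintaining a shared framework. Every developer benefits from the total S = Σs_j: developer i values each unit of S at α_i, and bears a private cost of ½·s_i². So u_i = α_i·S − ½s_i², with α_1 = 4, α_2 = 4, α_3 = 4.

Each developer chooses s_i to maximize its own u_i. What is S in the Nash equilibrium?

12

Developer i's FOC: ∂u_i/∂s_i = α_i − s_i = 0, so s_i* = α_i.
NE contributions = (4, 4, 4); S = 12.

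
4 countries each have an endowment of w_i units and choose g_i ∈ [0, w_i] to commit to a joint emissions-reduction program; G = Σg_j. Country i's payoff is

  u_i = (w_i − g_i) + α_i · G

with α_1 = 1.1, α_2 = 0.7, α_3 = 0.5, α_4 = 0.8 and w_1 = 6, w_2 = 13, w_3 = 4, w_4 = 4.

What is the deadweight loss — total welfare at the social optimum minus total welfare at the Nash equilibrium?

∂u_i/∂g_i = α_i − 1, so country i contributes w_i if α_i > 1, else 0.
α_i > 1 for i ∈ {1}; NE contributions (6, 0, 0, 0), G = 6.
W^NE = Σw_i − G^NE + (Σα_i)·G^NE = 27 + 2.1·6 = 39.6.
Planner: ∂(Σu_j)/∂g_i = Σα_j − 1 = 2.1 > 0, so everyone contributes w_i; G^SO = 27, W^SO = 27 + 2.1·27 = 83.7.
Deadweight loss = 44.1.

44.1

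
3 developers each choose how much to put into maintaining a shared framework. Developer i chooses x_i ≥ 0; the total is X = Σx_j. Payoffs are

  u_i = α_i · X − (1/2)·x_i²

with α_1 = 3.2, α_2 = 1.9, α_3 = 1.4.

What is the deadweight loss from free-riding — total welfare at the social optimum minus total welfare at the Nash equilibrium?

29.03

Developer i's FOC: ∂u_i/∂x_i = α_i − x_i = 0, so x_i* = α_i.
NE contributions = (3.2, 1.9, 1.4); X = 6.5.
W^NE = (Σα)·X − ½Σα_i² = 6.5² − ½·15.81 = 34.345.
Planner sets x_i = Σα_j = 6.5 for every i, so X^SO = 3·6.5 = 19.5.
W^SO = (Σα)·X^SO − ½·3·(Σα)² = (3/2)·6.5² = 63.375.
Deadweight loss = W^SO − W^NE = 29.03.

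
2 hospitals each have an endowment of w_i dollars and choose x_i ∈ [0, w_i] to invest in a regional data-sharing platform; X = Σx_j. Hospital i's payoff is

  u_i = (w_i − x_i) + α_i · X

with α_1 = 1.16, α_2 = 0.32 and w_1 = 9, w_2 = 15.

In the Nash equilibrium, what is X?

∂u_i/∂x_i = α_i − 1, so hospital i contributes w_i if α_i > 1, else 0.
α_i > 1 for i ∈ {1}; NE contributions (9, 0), X = 9.

9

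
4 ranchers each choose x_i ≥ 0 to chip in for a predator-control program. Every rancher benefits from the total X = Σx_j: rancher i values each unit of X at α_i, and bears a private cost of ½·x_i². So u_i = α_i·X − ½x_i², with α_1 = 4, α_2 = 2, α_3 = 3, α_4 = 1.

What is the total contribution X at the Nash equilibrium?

Rancher i's FOC: ∂u_i/∂x_i = α_i − x_i = 0, so x_i* = α_i.
NE contributions = (4, 2, 3, 1); X = 10.

10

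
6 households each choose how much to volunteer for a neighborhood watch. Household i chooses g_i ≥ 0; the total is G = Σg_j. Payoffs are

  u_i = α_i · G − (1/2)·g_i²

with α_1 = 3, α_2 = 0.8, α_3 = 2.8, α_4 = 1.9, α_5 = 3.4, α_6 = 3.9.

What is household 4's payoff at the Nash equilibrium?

Household i's FOC: ∂u_i/∂g_i = α_i − g_i = 0, so g_i* = α_i.
NE contributions = (3, 0.8, 2.8, 1.9, 3.4, 3.9); G = 15.8.
u_4 = α_4·G − ½·(g_4)² = 1.9·15.8 − ½·1.9² = 28.215.

28.215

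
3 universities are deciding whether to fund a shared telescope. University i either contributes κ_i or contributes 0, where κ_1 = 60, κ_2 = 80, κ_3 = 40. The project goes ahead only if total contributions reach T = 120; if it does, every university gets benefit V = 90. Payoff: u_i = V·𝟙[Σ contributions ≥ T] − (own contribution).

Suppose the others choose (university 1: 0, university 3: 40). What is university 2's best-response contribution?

Others' total = 40. Contributing 80 brings total to 120 ≥ 120: gain V − κ_2 = 10.
Best response: 80.

80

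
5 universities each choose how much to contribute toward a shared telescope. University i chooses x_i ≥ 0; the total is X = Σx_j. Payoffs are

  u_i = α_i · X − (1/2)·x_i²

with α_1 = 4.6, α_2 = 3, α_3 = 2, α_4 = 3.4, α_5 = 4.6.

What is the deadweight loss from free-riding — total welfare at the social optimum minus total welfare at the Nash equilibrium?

University i's FOC: ∂u_i/∂x_i = α_i − x_i = 0, so x_i* = α_i.
NE contributions = (4.6, 3, 2, 3.4, 4.6); X = 17.6.
W^NE = (Σα)·X − ½Σα_i² = 17.6² − ½·66.88 = 276.32.
Planner sets x_i = Σα_j = 17.6 for every i, so X^SO = 5·17.6 = 88.
W^SO = (Σα)·X^SO − ½·5·(Σα)² = (5/2)·17.6² = 774.4.
Deadweight loss = W^SO − W^NE = 498.08.

498.08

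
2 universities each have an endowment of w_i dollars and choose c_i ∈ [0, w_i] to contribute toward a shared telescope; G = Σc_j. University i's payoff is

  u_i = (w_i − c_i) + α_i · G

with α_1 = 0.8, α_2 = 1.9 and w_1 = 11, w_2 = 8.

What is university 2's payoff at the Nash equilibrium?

15.2

∂u_i/∂c_i = α_i − 1, so university i contributes w_i if α_i > 1, else 0.
α_i > 1 for i ∈ {2}; NE contributions (0, 8), G = 8.
u_2 = (8 − 8) + 1.9·8 = 15.2.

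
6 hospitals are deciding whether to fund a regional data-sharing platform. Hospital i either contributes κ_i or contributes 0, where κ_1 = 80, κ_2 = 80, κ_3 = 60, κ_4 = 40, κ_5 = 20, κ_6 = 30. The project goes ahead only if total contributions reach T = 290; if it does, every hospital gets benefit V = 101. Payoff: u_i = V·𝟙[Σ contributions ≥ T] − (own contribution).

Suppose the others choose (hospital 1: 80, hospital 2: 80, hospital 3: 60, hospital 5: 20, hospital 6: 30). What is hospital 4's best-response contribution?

40

Others' total = 270. Contributing 40 brings total to 310 ≥ 290: gain V − κ_4 = 61.
Best response: 40.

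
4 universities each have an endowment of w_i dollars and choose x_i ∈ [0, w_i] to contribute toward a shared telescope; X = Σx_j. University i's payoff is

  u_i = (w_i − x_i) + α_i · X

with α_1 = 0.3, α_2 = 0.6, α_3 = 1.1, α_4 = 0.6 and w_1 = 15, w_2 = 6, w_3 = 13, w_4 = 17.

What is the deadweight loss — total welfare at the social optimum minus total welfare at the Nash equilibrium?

∂u_i/∂x_i = α_i − 1, so university i contributes w_i if α_i > 1, else 0.
α_i > 1 for i ∈ {3}; NE contributions (0, 0, 13, 0), X = 13.
W^NE = Σw_i − X^NE + (Σα_i)·X^NE = 51 + 1.6·13 = 71.8.
Planner: ∂(Σu_j)/∂x_i = Σα_j − 1 = 1.6 > 0, so everyone contributes w_i; X^SO = 51, W^SO = 51 + 1.6·51 = 132.6.
Deadweight loss = 60.8.

60.8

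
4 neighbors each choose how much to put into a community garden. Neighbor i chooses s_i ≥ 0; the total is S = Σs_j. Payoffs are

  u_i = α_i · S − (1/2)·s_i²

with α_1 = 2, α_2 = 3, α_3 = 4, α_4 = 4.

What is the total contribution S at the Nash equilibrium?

13

Neighbor i's FOC: ∂u_i/∂s_i = α_i − s_i = 0, so s_i* = α_i.
NE contributions = (2, 3, 4, 4); S = 13.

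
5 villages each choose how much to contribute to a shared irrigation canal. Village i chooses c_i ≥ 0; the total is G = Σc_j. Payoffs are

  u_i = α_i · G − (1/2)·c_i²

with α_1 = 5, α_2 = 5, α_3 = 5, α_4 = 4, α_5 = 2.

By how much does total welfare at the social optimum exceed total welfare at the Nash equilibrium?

Village i's FOC: ∂u_i/∂c_i = α_i − c_i = 0, so c_i* = α_i.
NE contributions = (5, 5, 5, 4, 2); G = 21.
W^NE = (Σα)·G − ½Σα_i² = 21² − ½·95 = 393.5.
Planner sets c_i = Σα_j = 21 for every i, so G^SO = 5·21 = 105.
W^SO = (Σα)·G^SO − ½·5·(Σα)² = (5/2)·21² = 1102.5.
Deadweight loss = W^SO − W^NE = 709.

709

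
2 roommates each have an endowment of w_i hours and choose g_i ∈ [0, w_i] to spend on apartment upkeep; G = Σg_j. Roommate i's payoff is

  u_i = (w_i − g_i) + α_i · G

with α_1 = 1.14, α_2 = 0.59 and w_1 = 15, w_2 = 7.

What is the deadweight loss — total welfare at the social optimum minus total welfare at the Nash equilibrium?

∂u_i/∂g_i = α_i − 1, so roommate i contributes w_i if α_i > 1, else 0.
α_i > 1 for i ∈ {1}; NE contributions (15, 0), G = 15.
W^NE = Σw_i − G^NE + (Σα_i)·G^NE = 22 + 0.73·15 = 32.95.
Planner: ∂(Σu_j)/∂g_i = Σα_j − 1 = 0.73 > 0, so everyone contributes w_i; G^SO = 22, W^SO = 22 + 0.73·22 = 38.06.
Deadweight loss = 5.11.

5.11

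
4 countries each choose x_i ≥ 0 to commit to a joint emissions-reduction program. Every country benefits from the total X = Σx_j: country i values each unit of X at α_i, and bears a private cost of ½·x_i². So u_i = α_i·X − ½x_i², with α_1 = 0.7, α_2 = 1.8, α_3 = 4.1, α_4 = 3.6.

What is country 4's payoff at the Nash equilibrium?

Country i's FOC: ∂u_i/∂x_i = α_i − x_i = 0, so x_i* = α_i.
NE contributions = (0.7, 1.8, 4.1, 3.6); X = 10.2.
u_4 = α_4·X − ½·(x_4)² = 3.6·10.2 − ½·3.6² = 30.24.

30.24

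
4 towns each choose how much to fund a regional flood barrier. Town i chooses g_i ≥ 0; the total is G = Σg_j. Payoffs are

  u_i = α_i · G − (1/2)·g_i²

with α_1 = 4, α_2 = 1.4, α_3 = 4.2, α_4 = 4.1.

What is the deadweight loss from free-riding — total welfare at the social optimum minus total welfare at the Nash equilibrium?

Town i's FOC: ∂u_i/∂g_i = α_i − g_i = 0, so g_i* = α_i.
NE contributions = (4, 1.4, 4.2, 4.1); G = 13.7.
W^NE = (Σα)·G − ½Σα_i² = 13.7² − ½·52.41 = 161.485.
Planner sets g_i = Σα_j = 13.7 for every i, so G^SO = 4·13.7 = 54.8.
W^SO = (Σα)·G^SO − ½·4·(Σα)² = (4/2)·13.7² = 375.38.
Deadweight loss = W^SO − W^NE = 213.895.

213.895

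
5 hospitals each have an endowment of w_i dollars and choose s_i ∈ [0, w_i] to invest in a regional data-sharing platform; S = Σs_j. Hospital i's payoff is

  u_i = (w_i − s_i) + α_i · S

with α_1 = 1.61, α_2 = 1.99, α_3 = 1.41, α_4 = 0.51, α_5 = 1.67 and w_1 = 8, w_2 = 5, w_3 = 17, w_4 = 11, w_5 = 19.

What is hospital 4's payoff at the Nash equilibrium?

35.99

∂u_i/∂s_i = α_i − 1, so hospital i contributes w_i if α_i > 1, else 0.
α_i > 1 for i ∈ {1, 2, 3, 5}; NE contributions (8, 5, 17, 0, 19), S = 49.
u_4 = (11 − 0) + 0.51·49 = 35.99.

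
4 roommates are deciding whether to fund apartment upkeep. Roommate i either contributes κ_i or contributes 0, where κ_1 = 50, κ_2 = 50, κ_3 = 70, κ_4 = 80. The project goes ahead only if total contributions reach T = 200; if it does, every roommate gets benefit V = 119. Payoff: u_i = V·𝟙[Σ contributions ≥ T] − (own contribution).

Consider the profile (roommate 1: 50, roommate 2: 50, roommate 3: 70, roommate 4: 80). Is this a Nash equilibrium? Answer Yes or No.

Total = 250 ≥ 200: provided.
Roommate 1 (pledges 50, payoff 69): dropping to 0 → total 200, payoff 119. Profitable deviation.

No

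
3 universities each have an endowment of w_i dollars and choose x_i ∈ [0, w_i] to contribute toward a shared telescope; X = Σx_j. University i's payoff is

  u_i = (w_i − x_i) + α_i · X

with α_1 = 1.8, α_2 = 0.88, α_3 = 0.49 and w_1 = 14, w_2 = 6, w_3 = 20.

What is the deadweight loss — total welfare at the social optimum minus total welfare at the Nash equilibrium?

56.42

∂u_i/∂x_i = α_i − 1, so university i contributes w_i if α_i > 1, else 0.
α_i > 1 for i ∈ {1}; NE contributions (14, 0, 0), X = 14.
W^NE = Σw_i − X^NE + (Σα_i)·X^NE = 40 + 2.17·14 = 70.38.
Planner: ∂(Σu_j)/∂x_i = Σα_j − 1 = 2.17 > 0, so everyone contributes w_i; X^SO = 40, W^SO = 40 + 2.17·40 = 126.8.
Deadweight loss = 56.42.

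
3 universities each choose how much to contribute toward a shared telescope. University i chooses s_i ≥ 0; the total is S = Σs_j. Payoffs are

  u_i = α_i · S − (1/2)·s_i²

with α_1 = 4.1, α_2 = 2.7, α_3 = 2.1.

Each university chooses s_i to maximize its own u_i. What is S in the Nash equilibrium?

8.9

University i's FOC: ∂u_i/∂s_i = α_i − s_i = 0, so s_i* = α_i.
NE contributions = (4.1, 2.7, 2.1); S = 8.9.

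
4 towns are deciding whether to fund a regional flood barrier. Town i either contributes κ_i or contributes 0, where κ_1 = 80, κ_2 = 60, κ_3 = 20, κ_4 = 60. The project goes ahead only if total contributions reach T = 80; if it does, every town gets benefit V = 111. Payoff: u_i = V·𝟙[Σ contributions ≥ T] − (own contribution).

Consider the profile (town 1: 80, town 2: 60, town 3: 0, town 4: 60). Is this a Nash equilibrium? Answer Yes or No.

Total = 200 ≥ 80: provided.
Town 1 (pledges 80, payoff 31): dropping to 0 → total 120, payoff 111. Profitable deviation.

No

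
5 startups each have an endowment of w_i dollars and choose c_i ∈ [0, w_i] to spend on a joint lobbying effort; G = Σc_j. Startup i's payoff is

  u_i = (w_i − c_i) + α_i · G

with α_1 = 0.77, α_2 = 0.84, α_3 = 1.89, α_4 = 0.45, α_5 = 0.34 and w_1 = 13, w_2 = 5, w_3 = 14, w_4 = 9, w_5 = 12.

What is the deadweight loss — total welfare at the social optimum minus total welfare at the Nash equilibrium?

128.31

∂u_i/∂c_i = α_i − 1, so startup i contributes w_i if α_i > 1, else 0.
α_i > 1 for i ∈ {3}; NE contributions (0, 0, 14, 0, 0), G = 14.
W^NE = Σw_i − G^NE + (Σα_i)·G^NE = 53 + 3.29·14 = 99.06.
Planner: ∂(Σu_j)/∂c_i = Σα_j − 1 = 3.29 > 0, so everyone contributes w_i; G^SO = 53, W^SO = 53 + 3.29·53 = 227.37.
Deadweight loss = 128.31.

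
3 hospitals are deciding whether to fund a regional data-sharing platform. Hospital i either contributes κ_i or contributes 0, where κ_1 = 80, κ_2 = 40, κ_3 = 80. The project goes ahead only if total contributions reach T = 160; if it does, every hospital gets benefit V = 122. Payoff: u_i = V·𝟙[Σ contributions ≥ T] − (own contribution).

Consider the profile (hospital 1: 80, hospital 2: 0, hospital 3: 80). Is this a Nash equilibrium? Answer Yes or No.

Yes

Total = 160 ≥ 160: provided.
Hospital 1 (pledges 80, payoff 42): dropping to 0 → total 80, payoff 0. No gain.
Hospital 2 (pledges 0, payoff 122): pledging 40 → total 200, payoff 82. No gain.
Hospital 3 (pledges 80, payoff 42): dropping to 0 → total 80, payoff 0. No gain.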